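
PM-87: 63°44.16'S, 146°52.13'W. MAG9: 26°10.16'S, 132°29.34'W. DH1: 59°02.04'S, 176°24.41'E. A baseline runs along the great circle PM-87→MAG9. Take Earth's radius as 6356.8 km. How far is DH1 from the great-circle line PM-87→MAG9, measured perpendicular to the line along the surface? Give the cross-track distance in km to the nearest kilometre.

PM-87: φ = -63.73600°, λ = -146.86883°
MAG9: φ = -26.16933°, λ = -132.48900°
DH1: φ = -59.03400°, λ = +176.40683°
δ₁₃ = central angle PM-87→DH1 = 0.312902 rad  (haversine)
θ₁₃ = bearing PM-87→DH1 = 268.212°,  θ₁₂ = bearing PM-87→MAG9 = 20.875°
dₓₜ = R·arcsin(sin δ₁₃ · sin(θ₁₃ − θ₁₂)) = 6356.8·arcsin(0.30782·sin(247.337°)) = -1830.874 km
|dₓₜ| = 1830.874 km

1831 km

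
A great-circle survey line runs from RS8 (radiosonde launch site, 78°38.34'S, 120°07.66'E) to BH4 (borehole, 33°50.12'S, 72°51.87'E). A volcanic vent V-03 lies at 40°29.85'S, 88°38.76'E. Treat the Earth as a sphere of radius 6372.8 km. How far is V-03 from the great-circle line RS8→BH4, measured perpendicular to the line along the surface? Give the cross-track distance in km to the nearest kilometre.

RS8: φ = -78.63900°, λ = +120.12767°
BH4: φ = -33.83533°, λ = +72.86450°
V-03: φ = -40.49750°, λ = +88.64600°
δ₁₃ = central angle RS8→V-03 = 0.700626 rad  (haversine)
θ₁₃ = bearing RS8→V-03 = 321.977°,  θ₁₂ = bearing RS8→BH4 = 305.982°
dₓₜ = R·arcsin(sin δ₁₃ · sin(θ₁₃ − θ₁₂)) = 6372.8·arcsin(0.64470·sin(15.995°)) = 1138.133 km
|dₓₜ| = 1138.133 km

1138 km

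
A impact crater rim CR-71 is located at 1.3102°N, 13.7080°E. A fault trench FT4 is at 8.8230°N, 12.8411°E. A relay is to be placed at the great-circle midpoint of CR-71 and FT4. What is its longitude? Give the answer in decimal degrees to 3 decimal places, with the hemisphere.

13.277°E

Bx = cos φ₂ cos Δλ = 0.988054,  By = cos φ₂ sin Δλ = -0.014951
φₘ = atan2(sin φ₁ + sin φ₂, √((cos φ₁ + Bx)² + By²)) = 5.06674°
λₘ = λ₁ + atan2(By, cos φ₁ + Bx) = 13.27707°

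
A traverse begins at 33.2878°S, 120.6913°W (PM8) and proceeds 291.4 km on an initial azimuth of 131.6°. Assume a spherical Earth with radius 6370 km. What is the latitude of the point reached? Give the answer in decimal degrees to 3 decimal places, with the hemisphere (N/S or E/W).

δ = d/R = 291.4/6370 = 0.045746 rad
φ₂ = arcsin(sin φ₁ cos δ + cos φ₁ sin δ cos θ)
   = arcsin(-0.54884·0.99895 + 0.83592·0.04573·-0.66393) = -35.00517°
λ₂ = λ₁ + atan2(sin θ sin δ cos φ₁, cos δ − sin φ₁ sin φ₂) = -118.29856°

35.005°S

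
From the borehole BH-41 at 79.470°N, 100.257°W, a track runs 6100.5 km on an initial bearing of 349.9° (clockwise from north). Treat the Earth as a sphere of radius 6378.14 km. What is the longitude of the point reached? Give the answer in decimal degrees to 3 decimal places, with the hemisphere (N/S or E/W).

δ = d/R = 6100.5/6378.14 = 0.956470 rad
φ₂ = arcsin(sin φ₁ cos δ + cos φ₁ sin δ cos θ)
   = arcsin(0.98316·0.57641 + 0.18275·0.81716·0.98450) = 45.53867°
λ₂ = λ₁ + atan2(sin θ sin δ cos φ₁, cos δ − sin φ₁ sin φ₂) = 91.54871°

91.549°E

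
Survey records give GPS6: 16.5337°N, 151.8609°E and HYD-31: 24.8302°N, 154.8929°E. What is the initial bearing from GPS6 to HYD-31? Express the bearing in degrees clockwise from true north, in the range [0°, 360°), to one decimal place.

Δλ = 3.0320°
y = sin Δλ · cos φ₂ = 0.048004
x = cos φ₁ sin φ₂ − sin φ₁ cos φ₂ cos Δλ = 0.144657
θ = atan2(y, x) = 18.3582° → 18.3582° (mod 360°)

18.4°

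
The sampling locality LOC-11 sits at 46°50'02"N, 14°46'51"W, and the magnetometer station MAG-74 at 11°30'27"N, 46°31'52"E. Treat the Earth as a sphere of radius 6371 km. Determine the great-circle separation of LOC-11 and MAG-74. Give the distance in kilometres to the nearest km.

LOC-11: φ = +46.83389°, λ = -14.78083°
MAG-74: φ = +11.50750°, λ = +46.53111°
Δφ = -35.3264°,  Δλ = 61.3119°
a = sin²(Δφ/2) + cos φ₁ cos φ₂ sin²(Δλ/2) = 0.266345
c = 2·arcsin(√a) = 1.084552 rad = 62.1402°
d = R·c = 6371 × 1.084552 = 6909.7 km

6910 km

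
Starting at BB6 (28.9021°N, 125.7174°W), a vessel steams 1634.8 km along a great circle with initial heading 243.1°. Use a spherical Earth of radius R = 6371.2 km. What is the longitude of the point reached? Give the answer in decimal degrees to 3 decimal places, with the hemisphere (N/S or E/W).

δ = d/R = 1634.8/6371.2 = 0.256592 rad
φ₂ = arcsin(sin φ₁ cos δ + cos φ₁ sin δ cos θ)
   = arcsin(0.48331·0.96726 + 0.87545·0.25379·-0.45243) = 21.52892°
λ₂ = λ₁ + atan2(sin θ sin δ cos φ₁, cos δ − sin φ₁ sin φ₂) = -139.79879°

139.799°W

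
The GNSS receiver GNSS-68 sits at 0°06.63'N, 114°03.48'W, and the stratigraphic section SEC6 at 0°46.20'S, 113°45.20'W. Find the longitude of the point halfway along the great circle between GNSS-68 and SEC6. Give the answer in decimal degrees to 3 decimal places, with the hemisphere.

113.906°W

GNSS-68: φ = +0.11050°, λ = -114.05800°
SEC6: φ = -0.77000°, λ = -113.75333°
Bx = cos φ₂ cos Δλ = 0.999896,  By = cos φ₂ sin Δλ = 0.005317
φₘ = atan2(sin φ₁ + sin φ₂, √((cos φ₁ + Bx)² + By²)) = -0.32975°
λₘ = λ₁ + atan2(By, cos φ₁ + Bx) = -113.90567°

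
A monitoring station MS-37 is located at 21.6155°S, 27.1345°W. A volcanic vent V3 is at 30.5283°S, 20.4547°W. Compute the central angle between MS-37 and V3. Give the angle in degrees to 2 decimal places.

Δφ = -8.9128°,  Δλ = 6.6798°
a = sin²(Δφ/2) + cos φ₁ cos φ₂ sin²(Δλ/2) = 0.008755
c = 2·arcsin(√a) = 0.187415 rad = 10.7381°

10.74°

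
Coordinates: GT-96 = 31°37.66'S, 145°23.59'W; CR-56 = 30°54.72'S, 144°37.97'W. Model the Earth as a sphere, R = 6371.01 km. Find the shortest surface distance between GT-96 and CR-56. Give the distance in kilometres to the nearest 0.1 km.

107.5 km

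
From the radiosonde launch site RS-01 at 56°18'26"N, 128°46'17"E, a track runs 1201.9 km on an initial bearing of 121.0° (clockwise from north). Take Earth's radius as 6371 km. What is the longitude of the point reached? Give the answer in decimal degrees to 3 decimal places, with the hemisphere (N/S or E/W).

143.189°E

RS-01: φ = +56.30722°, λ = +128.77139°
δ = d/R = 1201.9/6371 = 0.188652 rad
φ₂ = arcsin(sin φ₁ cos δ + cos φ₁ sin δ cos θ)
   = arcsin(0.83202·0.98226 + 0.55474·0.18753·-0.51504) = 49.78982°
λ₂ = λ₁ + atan2(sin θ sin δ cos φ₁, cos δ − sin φ₁ sin φ₂) = 143.18935°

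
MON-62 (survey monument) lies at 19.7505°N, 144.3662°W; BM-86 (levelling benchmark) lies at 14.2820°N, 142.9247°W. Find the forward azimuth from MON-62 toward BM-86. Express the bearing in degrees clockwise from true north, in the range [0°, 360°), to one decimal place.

Δλ = 1.4415°
y = sin Δλ · cos φ₂ = 0.024379
x = cos φ₁ sin φ₂ − sin φ₁ cos φ₂ cos Δλ = -0.095195
θ = atan2(y, x) = 165.6356° → 165.6356° (mod 360°)

165.6°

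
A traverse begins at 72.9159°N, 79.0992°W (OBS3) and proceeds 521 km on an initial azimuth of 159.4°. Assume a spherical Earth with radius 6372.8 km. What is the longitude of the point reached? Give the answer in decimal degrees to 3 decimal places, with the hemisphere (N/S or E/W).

δ = d/R = 521/6372.8 = 0.081754 rad
φ₂ = arcsin(sin φ₁ cos δ + cos φ₁ sin δ cos θ)
   = arcsin(0.95587·0.99666 + 0.29378·0.08166·-0.93606) = 68.46999°
λ₂ = λ₁ + atan2(sin θ sin δ cos φ₁, cos δ − sin φ₁ sin φ₂) = -74.60879°

74.609°W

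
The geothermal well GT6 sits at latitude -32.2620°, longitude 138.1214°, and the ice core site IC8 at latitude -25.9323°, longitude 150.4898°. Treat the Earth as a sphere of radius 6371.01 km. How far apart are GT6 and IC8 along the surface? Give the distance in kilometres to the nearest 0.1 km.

Δφ = 6.3297°,  Δλ = 12.3684°
a = sin²(Δφ/2) + cos φ₁ cos φ₂ sin²(Δλ/2) = 0.011873
c = 2·arcsin(√a) = 0.218361 rad = 12.5112°
d = R·c = 6371.01 × 0.218361 = 1391.2 km

1391.2 km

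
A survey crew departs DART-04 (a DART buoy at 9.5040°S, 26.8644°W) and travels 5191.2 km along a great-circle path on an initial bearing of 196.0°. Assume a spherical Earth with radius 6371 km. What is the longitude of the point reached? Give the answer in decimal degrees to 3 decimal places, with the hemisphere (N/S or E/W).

δ = d/R = 5191.2/6371 = 0.814817 rad
φ₂ = arcsin(sin φ₁ cos δ + cos φ₁ sin δ cos θ)
   = arcsin(-0.16512·0.68600 + 0.98627·0.72760·-0.96126) = -53.42564°
λ₂ = λ₁ + atan2(sin θ sin δ cos φ₁, cos δ − sin φ₁ sin φ₂) = -46.53278°

46.533°W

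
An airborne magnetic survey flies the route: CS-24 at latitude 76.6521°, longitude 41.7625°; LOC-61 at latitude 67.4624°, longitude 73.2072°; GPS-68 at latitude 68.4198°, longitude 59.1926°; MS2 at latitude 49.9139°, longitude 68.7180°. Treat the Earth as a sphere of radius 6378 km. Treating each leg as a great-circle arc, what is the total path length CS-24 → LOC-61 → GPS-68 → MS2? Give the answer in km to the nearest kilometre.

CS-24→LOC-61: c = 0.227780 rad, d = 1452.78 km
LOC-61→GPS-68: c = 0.093156 rad, d = 594.15 km
GPS-68→MS2: c = 0.333124 rad, d = 2124.66 km
Total = 1452.78 + 594.15 + 2124.66 = 4171.59 km

4172 km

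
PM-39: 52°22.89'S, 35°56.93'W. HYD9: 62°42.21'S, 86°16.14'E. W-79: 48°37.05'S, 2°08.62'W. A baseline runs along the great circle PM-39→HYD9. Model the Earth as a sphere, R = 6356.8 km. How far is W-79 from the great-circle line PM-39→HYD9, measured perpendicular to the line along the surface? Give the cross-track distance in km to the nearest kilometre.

2035 km

PM-39: φ = -52.38150°, λ = -35.94883°
HYD9: φ = -62.70350°, λ = +86.26900°
W-79: φ = -48.61750°, λ = -2.14367°
δ₁₃ = central angle PM-39→W-79 = 0.377414 rad  (haversine)
θ₁₃ = bearing PM-39→W-79 = 93.560°,  θ₁₂ = bearing PM-39→HYD9 = 152.207°
dₓₜ = R·arcsin(sin δ₁₃ · sin(θ₁₃ − θ₁₂)) = 6356.8·arcsin(0.36852·sin(-58.647°)) = -2035.111 km
|dₓₜ| = 2035.111 km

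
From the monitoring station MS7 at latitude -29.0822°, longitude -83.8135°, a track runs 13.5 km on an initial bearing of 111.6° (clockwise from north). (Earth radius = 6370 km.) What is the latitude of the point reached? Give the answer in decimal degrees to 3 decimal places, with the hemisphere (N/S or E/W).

δ = d/R = 13.5/6370 = 0.002119 rad
φ₂ = arcsin(sin φ₁ cos δ + cos φ₁ sin δ cos θ)
   = arcsin(-0.48606·1.00000 + 0.87392·0.00212·-0.36812) = -29.12684°
λ₂ = λ₁ + atan2(sin θ sin δ cos φ₁, cos δ − sin φ₁ sin φ₂) = -83.68426°

29.127°S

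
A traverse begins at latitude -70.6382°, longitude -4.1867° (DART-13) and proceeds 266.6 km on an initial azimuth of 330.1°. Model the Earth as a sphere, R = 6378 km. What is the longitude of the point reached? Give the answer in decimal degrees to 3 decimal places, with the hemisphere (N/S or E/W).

7.449°W

δ = d/R = 266.6/6378 = 0.041800 rad
φ₂ = arcsin(sin φ₁ cos δ + cos φ₁ sin δ cos θ)
   = arcsin(-0.94344·0.99913 + 0.33153·0.04179·0.86690) = -68.53008°
λ₂ = λ₁ + atan2(sin θ sin δ cos φ₁, cos δ − sin φ₁ sin φ₂) = -7.44931°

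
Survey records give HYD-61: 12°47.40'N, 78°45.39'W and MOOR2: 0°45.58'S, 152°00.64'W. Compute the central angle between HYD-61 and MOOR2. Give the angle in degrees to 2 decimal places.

73.86°

HYD-61: φ = +12.79000°, λ = -78.75650°
MOOR2: φ = -0.75967°, λ = -152.01067°
Δφ = -13.5497°,  Δλ = -73.2542°
a = sin²(Δφ/2) + cos φ₁ cos φ₂ sin²(Δλ/2) = 0.360991
c = 2·arcsin(√a) = 1.289066 rad = 73.8581°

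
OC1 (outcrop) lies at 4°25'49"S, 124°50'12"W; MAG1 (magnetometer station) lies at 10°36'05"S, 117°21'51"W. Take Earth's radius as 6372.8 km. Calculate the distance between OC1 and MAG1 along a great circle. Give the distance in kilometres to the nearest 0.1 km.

1072.1 km

OC1: φ = -4.43028°, λ = -124.83667°
MAG1: φ = -10.60139°, λ = -117.36417°
Δφ = -6.1711°,  Δλ = 7.4725°
a = sin²(Δφ/2) + cos φ₁ cos φ₂ sin²(Δλ/2) = 0.007059
c = 2·arcsin(√a) = 0.168231 rad = 9.6389°
d = R·c = 6372.8 × 0.168231 = 1072.1 km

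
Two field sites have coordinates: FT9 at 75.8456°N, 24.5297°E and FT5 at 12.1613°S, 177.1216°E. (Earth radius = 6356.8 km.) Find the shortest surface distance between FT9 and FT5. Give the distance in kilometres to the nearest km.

12716 km

Δφ = -88.0069°,  Δλ = 152.5919°
a = sin²(Δφ/2) + cos φ₁ cos φ₂ sin²(Δλ/2) = 0.708242
c = 2·arcsin(√a) = 2.000371 rad = 114.6128°
d = R·c = 6356.8 × 2.000371 = 12716.0 km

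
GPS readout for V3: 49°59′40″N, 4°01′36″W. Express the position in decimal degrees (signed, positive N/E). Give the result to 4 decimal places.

lat: 49.9944° N → +49.9944°
lon: 4.0267° W → -4.0267°

+49.9944°, -4.0267°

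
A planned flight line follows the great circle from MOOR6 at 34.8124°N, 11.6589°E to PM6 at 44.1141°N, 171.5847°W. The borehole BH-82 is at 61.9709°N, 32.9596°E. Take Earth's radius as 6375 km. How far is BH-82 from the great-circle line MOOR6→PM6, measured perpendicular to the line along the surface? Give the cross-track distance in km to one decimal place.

965.7 km

δ₁₃ = central angle MOOR6→BH-82 = 0.528844 rad  (haversine)
θ₁₃ = bearing MOOR6→BH-82 = 19.776°,  θ₁₂ = bearing MOOR6→PM6 = 2.372°
dₓₜ = R·arcsin(sin δ₁₃ · sin(θ₁₃ − θ₁₂)) = 6375·arcsin(0.50454·sin(17.404°)) = 965.734 km
|dₓₜ| = 965.734 km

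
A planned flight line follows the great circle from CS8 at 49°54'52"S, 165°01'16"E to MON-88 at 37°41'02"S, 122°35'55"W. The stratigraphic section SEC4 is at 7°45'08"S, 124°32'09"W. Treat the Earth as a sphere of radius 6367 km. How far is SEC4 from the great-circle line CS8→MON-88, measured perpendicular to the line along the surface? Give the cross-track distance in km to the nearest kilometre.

2701 km

CS8: φ = -49.91444°, λ = +165.02111°
MON-88: φ = -37.68389°, λ = -122.59861°
SEC4: φ = -7.75222°, λ = -124.53583°
δ₁₃ = central angle CS8→SEC4 = 1.248460 rad  (haversine)
θ₁₃ = bearing CS8→SEC4 = 79.865°,  θ₁₂ = bearing CS8→MON-88 = 105.583°
dₓₜ = R·arcsin(sin δ₁₃ · sin(θ₁₃ − θ₁₂)) = 6367·arcsin(0.94850·sin(-25.718°)) = -2700.936 km
|dₓₜ| = 2700.936 km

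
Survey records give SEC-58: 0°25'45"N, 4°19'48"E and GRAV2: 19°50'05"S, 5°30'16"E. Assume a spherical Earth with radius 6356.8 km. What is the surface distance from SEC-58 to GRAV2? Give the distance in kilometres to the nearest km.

SEC-58: φ = +0.42917°, λ = +4.33000°
GRAV2: φ = -19.83472°, λ = +5.50444°
Δφ = -20.2639°,  Δλ = 1.1744°
a = sin²(Δφ/2) + cos φ₁ cos φ₂ sin²(Δλ/2) = 0.031045
c = 2·arcsin(√a) = 0.354242 rad = 20.2966°
d = R·c = 6356.8 × 0.354242 = 2251.8 km

2252 km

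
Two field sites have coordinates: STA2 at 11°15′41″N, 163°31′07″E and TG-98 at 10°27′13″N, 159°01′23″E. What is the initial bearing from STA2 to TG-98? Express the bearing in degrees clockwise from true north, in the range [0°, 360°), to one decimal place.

STA2: φ = +11.26139°, λ = +163.51861°
TG-98: φ = +10.45361°, λ = +159.02306°
Δλ = -4.4956°
y = sin Δλ · cos φ₂ = -0.077081
x = cos φ₁ sin φ₂ − sin φ₁ cos φ₂ cos Δλ = -0.013507
θ = atan2(y, x) = -99.9392° → 260.0608° (mod 360°)

260.1°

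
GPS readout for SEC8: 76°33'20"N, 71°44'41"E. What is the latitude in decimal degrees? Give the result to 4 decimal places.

76.5556°N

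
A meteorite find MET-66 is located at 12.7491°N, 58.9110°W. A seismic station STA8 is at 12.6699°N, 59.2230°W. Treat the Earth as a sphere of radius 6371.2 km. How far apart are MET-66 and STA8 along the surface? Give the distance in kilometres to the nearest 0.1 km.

35.0 km

Δφ = -0.0792°,  Δλ = -0.3120°
a = sin²(Δφ/2) + cos φ₁ cos φ₂ sin²(Δλ/2) = 0.000008
c = 2·arcsin(√a) = 0.005489 rad = 0.3145°
d = R·c = 6371.2 × 0.005489 = 35.0 km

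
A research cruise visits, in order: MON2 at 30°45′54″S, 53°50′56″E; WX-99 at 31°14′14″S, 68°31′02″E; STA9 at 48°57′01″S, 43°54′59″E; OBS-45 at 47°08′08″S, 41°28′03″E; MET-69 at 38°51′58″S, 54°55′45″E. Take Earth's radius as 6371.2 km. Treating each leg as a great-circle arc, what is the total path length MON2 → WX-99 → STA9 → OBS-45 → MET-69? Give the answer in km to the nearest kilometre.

MON2: φ = -30.76500°, λ = +53.84889°
WX-99: φ = -31.23722°, λ = +68.51722°
STA9: φ = -48.95028°, λ = +43.91639°
OBS-45: φ = -47.13556°, λ = +41.46750°
MET-69: φ = -38.86611°, λ = +54.92917°
MON2→WX-99: c = 0.219435 rad, d = 1398.07 km
WX-99→STA9: c = 0.447286 rad, d = 2849.75 km
STA9→OBS-45: c = 0.042654 rad, d = 271.76 km
OBS-45→MET-69: c = 0.223848 rad, d = 1426.18 km
Total = 1398.07 + 2849.75 + 271.76 + 1426.18 = 5945.75 km

5946 km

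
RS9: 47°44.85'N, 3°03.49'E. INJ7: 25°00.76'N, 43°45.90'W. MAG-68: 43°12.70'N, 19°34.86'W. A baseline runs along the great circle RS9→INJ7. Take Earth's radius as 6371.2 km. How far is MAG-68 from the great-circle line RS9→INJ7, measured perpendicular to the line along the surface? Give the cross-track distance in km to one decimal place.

RS9: φ = +47.74750°, λ = +3.05817°
INJ7: φ = +25.01267°, λ = -43.76500°
MAG-68: φ = +43.21167°, λ = -19.58100°
δ₁₃ = central angle RS9→MAG-68 = 0.286965 rad  (haversine)
θ₁₃ = bearing RS9→MAG-68 = 262.384°,  θ₁₂ = bearing RS9→INJ7 = 255.194°
dₓₜ = R·arcsin(sin δ₁₃ · sin(θ₁₃ − θ₁₂)) = 6371.2·arcsin(0.28304·sin(7.189°)) = 225.721 km
|dₓₜ| = 225.721 km

225.7 km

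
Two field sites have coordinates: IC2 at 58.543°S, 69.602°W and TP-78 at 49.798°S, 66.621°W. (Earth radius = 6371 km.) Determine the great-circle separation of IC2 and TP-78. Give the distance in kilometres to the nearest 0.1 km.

991.3 km

Δφ = 8.7450°,  Δλ = 2.9810°
a = sin²(Δφ/2) + cos φ₁ cos φ₂ sin²(Δλ/2) = 0.006041
c = 2·arcsin(√a) = 0.155598 rad = 8.9151°
d = R·c = 6371 × 0.155598 = 991.3 km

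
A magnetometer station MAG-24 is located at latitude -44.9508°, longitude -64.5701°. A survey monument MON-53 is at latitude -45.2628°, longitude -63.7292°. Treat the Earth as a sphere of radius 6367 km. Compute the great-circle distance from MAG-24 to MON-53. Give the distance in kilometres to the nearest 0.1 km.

Δφ = -0.3120°,  Δλ = 0.8409°
a = sin²(Δφ/2) + cos φ₁ cos φ₂ sin²(Δλ/2) = 0.000034
c = 2·arcsin(√a) = 0.011703 rad = 0.6705°
d = R·c = 6367 × 0.011703 = 74.5 km

74.5 km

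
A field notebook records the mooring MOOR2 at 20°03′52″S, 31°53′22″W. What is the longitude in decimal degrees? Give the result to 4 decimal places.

31° + 53′/60 + 22″/3600 = 31 + 0.88333 + 0.00611 = 31.8894°

31.8894°W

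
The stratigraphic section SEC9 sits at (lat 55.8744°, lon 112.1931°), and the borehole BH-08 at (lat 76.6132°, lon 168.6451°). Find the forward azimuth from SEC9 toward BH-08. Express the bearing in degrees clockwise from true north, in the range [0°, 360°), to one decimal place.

23.7°

Δλ = 56.4520°
y = sin Δλ · cos φ₂ = 0.192957
x = cos φ₁ sin φ₂ − sin φ₁ cos φ₂ cos Δλ = 0.439849
θ = atan2(y, x) = 23.6866° → 23.6866° (mod 360°)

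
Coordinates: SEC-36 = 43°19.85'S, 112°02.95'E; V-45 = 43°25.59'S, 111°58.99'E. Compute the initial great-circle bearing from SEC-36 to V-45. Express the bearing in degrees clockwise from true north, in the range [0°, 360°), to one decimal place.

206.6°

SEC-36: φ = -43.33083°, λ = +112.04917°
V-45: φ = -43.42650°, λ = +111.98317°
Δλ = -0.0660°
y = sin Δλ · cos φ₂ = -0.000837
x = cos φ₁ sin φ₂ − sin φ₁ cos φ₂ cos Δλ = -0.001670
θ = atan2(y, x) = -153.3918° → 206.6082° (mod 360°)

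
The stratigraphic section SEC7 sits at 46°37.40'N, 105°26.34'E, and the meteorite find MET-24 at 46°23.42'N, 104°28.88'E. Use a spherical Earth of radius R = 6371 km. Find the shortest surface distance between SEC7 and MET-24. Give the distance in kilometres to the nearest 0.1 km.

77.7 km

SEC7: φ = +46.62333°, λ = +105.43900°
MET-24: φ = +46.39033°, λ = +104.48133°
Δφ = -0.2330°,  Δλ = -0.9577°
a = sin²(Δφ/2) + cos φ₁ cos φ₂ sin²(Δλ/2) = 0.000037
c = 2·arcsin(√a) = 0.012202 rad = 0.6991°
d = R·c = 6371 × 0.012202 = 77.7 km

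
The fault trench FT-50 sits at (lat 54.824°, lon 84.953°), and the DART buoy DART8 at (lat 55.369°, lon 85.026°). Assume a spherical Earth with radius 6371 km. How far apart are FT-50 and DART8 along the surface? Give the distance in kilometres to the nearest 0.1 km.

Δφ = 0.5450°,  Δλ = 0.0730°
a = sin²(Δφ/2) + cos φ₁ cos φ₂ sin²(Δλ/2) = 0.000023
c = 2·arcsin(√a) = 0.009540 rad = 0.5466°
d = R·c = 6371 × 0.009540 = 60.8 km

60.8 km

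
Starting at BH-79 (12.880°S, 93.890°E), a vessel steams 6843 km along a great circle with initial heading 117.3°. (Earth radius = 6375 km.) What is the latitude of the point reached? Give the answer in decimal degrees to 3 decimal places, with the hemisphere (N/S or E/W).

29.953°S

δ = d/R = 6843/6375 = 1.073412 rad
φ₂ = arcsin(sin φ₁ cos δ + cos φ₁ sin δ cos θ)
   = arcsin(-0.22291·0.47713 + 0.97484·0.87883·-0.45865) = -29.95313°
λ₂ = λ₁ + atan2(sin θ sin δ cos φ₁, cos δ − sin φ₁ sin φ₂) = 158.22398°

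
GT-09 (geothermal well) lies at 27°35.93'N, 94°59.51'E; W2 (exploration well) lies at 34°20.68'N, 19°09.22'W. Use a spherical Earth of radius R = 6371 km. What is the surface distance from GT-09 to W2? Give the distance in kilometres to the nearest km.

10249 km

GT-09: φ = +27.59883°, λ = +94.99183°
W2: φ = +34.34467°, λ = -19.15367°
Δφ = 6.7458°,  Δλ = -114.1455°
a = sin²(Δφ/2) + cos φ₁ cos φ₂ sin²(Δλ/2) = 0.518971
c = 2·arcsin(√a) = 1.608748 rad = 92.1744°
d = R·c = 6371 × 1.608748 = 10249.3 km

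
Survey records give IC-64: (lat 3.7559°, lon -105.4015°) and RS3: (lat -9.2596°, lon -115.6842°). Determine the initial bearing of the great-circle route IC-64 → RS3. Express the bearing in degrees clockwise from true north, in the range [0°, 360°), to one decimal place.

218.2°

Δλ = -10.2827°
y = sin Δλ · cos φ₂ = -0.176179
x = cos φ₁ sin φ₂ − sin φ₁ cos φ₂ cos Δλ = -0.224176
θ = atan2(y, x) = -141.8364° → 218.1636° (mod 360°)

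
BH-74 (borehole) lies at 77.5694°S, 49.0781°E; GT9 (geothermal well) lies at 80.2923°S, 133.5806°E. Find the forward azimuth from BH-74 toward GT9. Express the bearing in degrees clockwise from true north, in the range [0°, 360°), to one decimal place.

Δλ = 84.5025°
y = sin Δλ · cos φ₂ = 0.167846
x = cos φ₁ sin φ₂ − sin φ₁ cos φ₂ cos Δλ = -0.196399
θ = atan2(y, x) = 139.4822° → 139.4822° (mod 360°)

139.5°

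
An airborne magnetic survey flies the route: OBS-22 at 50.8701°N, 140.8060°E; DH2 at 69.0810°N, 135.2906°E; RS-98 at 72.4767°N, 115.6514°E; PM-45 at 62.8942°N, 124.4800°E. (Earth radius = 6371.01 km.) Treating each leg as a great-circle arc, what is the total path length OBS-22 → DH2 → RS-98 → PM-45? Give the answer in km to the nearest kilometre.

3979 km

OBS-22→DH2: c = 0.321161 rad, d = 2046.12 km
DH2→RS-98: c = 0.126651 rad, d = 806.89 km
RS-98→PM-45: c = 0.176743 rad, d = 1126.03 km
Total = 2046.12 + 806.89 + 1126.03 = 3979.05 km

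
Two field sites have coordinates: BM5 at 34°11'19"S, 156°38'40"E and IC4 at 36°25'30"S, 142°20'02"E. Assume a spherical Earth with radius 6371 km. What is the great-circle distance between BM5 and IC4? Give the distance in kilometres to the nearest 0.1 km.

1320.9 km

BM5: φ = -34.18861°, λ = +156.64444°
IC4: φ = -36.42500°, λ = +142.33389°
Δφ = -2.2364°,  Δλ = -14.3106°
a = sin²(Δφ/2) + cos φ₁ cos φ₂ sin²(Δλ/2) = 0.010707
c = 2·arcsin(√a) = 0.207324 rad = 11.8788°
d = R·c = 6371 × 0.207324 = 1320.9 km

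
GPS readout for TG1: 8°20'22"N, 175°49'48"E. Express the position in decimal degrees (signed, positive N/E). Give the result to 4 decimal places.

+8.3394°, +175.8300°

lat: 8.3394° N → +8.3394°
lon: 175.8300° E → +175.8300°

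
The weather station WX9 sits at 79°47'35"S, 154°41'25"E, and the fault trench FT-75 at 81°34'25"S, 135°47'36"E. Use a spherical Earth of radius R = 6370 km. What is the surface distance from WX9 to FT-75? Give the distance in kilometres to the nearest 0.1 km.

WX9: φ = -79.79306°, λ = +154.69028°
FT-75: φ = -81.57361°, λ = +135.79333°
Δφ = -1.7806°,  Δλ = -18.8969°
a = sin²(Δφ/2) + cos φ₁ cos φ₂ sin²(Δλ/2) = 0.000941
c = 2·arcsin(√a) = 0.061368 rad = 3.5161°
d = R·c = 6370 × 0.061368 = 390.9 km

390.9 km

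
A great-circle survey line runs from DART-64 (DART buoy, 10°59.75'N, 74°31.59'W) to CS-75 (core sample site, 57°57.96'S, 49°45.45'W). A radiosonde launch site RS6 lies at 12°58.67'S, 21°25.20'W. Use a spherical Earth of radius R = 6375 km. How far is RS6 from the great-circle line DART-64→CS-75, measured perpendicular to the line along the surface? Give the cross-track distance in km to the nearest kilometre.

4768 km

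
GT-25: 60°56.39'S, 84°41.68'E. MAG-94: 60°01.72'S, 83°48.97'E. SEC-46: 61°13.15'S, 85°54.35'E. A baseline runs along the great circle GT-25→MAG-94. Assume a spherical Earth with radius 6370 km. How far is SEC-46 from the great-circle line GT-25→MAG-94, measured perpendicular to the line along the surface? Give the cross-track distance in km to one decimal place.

GT-25: φ = -60.93983°, λ = +84.69467°
MAG-94: φ = -60.02867°, λ = +83.81617°
SEC-46: φ = -61.21917°, λ = +85.90583°
δ₁₃ = central angle GT-25→SEC-46 = 0.011325 rad  (haversine)
θ₁₃ = bearing GT-25→SEC-46 = 116.026°,  θ₁₂ = bearing GT-25→MAG-94 = 334.209°
dₓₜ = R·arcsin(sin δ₁₃ · sin(θ₁₃ − θ₁₂)) = 6370·arcsin(0.01133·sin(-218.183°)) = 44.597 km
|dₓₜ| = 44.597 km

44.6 km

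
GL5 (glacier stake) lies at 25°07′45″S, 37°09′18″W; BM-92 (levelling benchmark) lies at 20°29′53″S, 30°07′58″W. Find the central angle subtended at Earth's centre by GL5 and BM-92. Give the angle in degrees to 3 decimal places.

7.956°

GL5: φ = -25.12917°, λ = -37.15500°
BM-92: φ = -20.49806°, λ = -30.13278°
Δφ = 4.6311°,  Δλ = 7.0222°
a = sin²(Δφ/2) + cos φ₁ cos φ₂ sin²(Δλ/2) = 0.004813
c = 2·arcsin(√a) = 0.138863 rad = 7.9563°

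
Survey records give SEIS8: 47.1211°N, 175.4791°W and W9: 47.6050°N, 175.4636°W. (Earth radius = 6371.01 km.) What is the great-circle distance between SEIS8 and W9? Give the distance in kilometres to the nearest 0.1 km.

Δφ = 0.4839°,  Δλ = 0.0155°
a = sin²(Δφ/2) + cos φ₁ cos φ₂ sin²(Δλ/2) = 0.000018
c = 2·arcsin(√a) = 0.008448 rad = 0.4840°
d = R·c = 6371.01 × 0.008448 = 53.8 km

53.8 km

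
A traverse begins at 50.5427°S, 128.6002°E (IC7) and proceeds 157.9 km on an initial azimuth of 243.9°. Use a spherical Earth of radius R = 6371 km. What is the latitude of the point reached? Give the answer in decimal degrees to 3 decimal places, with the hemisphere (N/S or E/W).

51.150°S

δ = d/R = 157.9/6371 = 0.024784 rad
φ₂ = arcsin(sin φ₁ cos δ + cos φ₁ sin δ cos θ)
   = arcsin(-0.77210·0.99969 + 0.63550·0.02478·-0.43994) = -51.14990°
λ₂ = λ₁ + atan2(sin θ sin δ cos φ₁, cos δ − sin φ₁ sin φ₂) = 126.56705°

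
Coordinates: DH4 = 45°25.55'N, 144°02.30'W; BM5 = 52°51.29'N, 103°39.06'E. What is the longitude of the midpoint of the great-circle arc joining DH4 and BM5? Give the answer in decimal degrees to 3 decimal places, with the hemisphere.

DH4: φ = +45.42583°, λ = -144.03833°
BM5: φ = +52.85483°, λ = +103.65100°
Bx = cos φ₂ cos Δλ = -0.229233,  By = cos φ₂ sin Δλ = -0.558633
φₘ = atan2(sin φ₁ + sin φ₂, √((cos φ₁ + Bx)² + By²)) = 64.13767°
λₘ = λ₁ + atan2(By, cos φ₁ + Bx) = 166.19260°

166.193°E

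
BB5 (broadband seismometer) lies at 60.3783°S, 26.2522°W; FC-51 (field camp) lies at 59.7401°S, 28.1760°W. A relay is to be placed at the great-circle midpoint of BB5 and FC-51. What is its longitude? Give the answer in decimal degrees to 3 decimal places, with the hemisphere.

Bx = cos φ₂ cos Δλ = 0.503639,  By = cos φ₂ sin Δλ = -0.016917
φₘ = atan2(sin φ₁ + sin φ₂, √((cos φ₁ + Bx)² + By²)) = -60.06269°
λₘ = λ₁ + atan2(By, cos φ₁ + Bx) = -27.22340°

27.223°W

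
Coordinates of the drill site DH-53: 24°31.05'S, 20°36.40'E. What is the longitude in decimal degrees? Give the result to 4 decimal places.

20.6067°E

20° + 36.40′/60 = 20 + 0.60667 = 20.6067°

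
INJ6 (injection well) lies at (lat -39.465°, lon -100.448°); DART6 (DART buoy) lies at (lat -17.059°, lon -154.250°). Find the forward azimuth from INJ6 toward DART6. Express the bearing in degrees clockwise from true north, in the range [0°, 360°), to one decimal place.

279.7°

Δλ = -53.8020°
y = sin Δλ · cos φ₂ = -0.771476
x = cos φ₁ sin φ₂ − sin φ₁ cos φ₂ cos Δλ = 0.132385
θ = atan2(y, x) = -80.2629° → 279.7371° (mod 360°)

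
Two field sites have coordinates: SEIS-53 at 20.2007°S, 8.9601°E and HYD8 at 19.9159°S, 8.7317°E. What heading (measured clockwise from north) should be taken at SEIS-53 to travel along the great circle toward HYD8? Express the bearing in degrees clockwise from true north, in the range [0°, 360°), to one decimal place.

Δλ = -0.2284°
y = sin Δλ · cos φ₂ = -0.003748
x = cos φ₁ sin φ₂ − sin φ₁ cos φ₂ cos Δλ = 0.004968
θ = atan2(y, x) = -37.0308° → 322.9692° (mod 360°)

323.0°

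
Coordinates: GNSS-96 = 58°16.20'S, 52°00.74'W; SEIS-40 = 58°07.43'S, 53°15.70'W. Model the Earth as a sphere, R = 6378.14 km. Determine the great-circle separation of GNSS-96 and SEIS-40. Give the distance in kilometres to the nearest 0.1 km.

75.1 km

GNSS-96: φ = -58.27000°, λ = -52.01233°
SEIS-40: φ = -58.12383°, λ = -53.26167°
Δφ = 0.1462°,  Δλ = -1.2493°
a = sin²(Δφ/2) + cos φ₁ cos φ₂ sin²(Δλ/2) = 0.000035
c = 2·arcsin(√a) = 0.011771 rad = 0.6744°
d = R·c = 6378.14 × 0.011771 = 75.1 km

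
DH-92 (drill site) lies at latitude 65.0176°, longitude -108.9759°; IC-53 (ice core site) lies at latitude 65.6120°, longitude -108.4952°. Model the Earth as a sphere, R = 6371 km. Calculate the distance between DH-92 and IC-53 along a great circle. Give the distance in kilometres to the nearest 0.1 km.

69.8 km

Δφ = 0.5944°,  Δλ = 0.4807°
a = sin²(Δφ/2) + cos φ₁ cos φ₂ sin²(Δλ/2) = 0.000030
c = 2·arcsin(√a) = 0.010950 rad = 0.6274°
d = R·c = 6371 × 0.010950 = 69.8 km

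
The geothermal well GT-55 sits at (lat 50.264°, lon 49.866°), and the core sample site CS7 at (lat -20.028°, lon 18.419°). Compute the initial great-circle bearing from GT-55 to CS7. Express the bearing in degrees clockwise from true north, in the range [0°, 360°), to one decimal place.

210.4°

Δλ = -31.4470°
y = sin Δλ · cos φ₂ = -0.490159
x = cos φ₁ sin φ₂ − sin φ₁ cos φ₂ cos Δλ = -0.835306
θ = atan2(y, x) = -149.5955° → 210.4045° (mod 360°)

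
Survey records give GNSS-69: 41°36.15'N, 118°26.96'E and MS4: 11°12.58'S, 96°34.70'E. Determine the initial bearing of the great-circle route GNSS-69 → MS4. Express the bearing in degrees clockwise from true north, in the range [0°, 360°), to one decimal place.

206.0°

GNSS-69: φ = +41.60250°, λ = +118.44933°
MS4: φ = -11.20967°, λ = +96.57833°
Δλ = -21.8710°
y = sin Δλ · cos φ₂ = -0.365411
x = cos φ₁ sin φ₂ − sin φ₁ cos φ₂ cos Δλ = -0.749781
θ = atan2(y, x) = -154.0174° → 205.9826° (mod 360°)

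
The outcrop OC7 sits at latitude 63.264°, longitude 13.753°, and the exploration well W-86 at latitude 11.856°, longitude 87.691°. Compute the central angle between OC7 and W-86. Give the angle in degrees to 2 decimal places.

72.22°

Δφ = -51.4080°,  Δλ = 73.9380°
a = sin²(Δφ/2) + cos φ₁ cos φ₂ sin²(Δλ/2) = 0.347348
c = 2·arcsin(√a) = 1.260539 rad = 72.2236°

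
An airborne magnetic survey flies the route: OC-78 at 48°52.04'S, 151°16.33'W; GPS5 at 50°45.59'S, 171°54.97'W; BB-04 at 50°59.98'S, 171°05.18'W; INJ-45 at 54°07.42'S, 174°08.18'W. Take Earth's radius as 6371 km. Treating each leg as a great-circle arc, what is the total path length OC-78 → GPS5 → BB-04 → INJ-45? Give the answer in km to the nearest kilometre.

OC-78: φ = -48.86733°, λ = -151.27217°
GPS5: φ = -50.75983°, λ = -171.91617°
BB-04: φ = -50.99967°, λ = -171.08633°
INJ-45: φ = -54.12367°, λ = -174.13633°
OC-78→GPS5: c = 0.234047 rad, d = 1491.11 km
GPS5→BB-04: c = 0.010051 rad, d = 64.04 km
BB-04→INJ-45: c = 0.063390 rad, d = 403.86 km
Total = 1491.11 + 64.04 + 403.86 = 1959.01 km

1959 km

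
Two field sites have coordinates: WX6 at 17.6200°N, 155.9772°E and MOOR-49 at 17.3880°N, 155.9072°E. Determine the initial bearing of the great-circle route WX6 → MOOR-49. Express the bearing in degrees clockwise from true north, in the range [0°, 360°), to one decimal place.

Δλ = -0.0700°
y = sin Δλ · cos φ₂ = -0.001166
x = cos φ₁ sin φ₂ − sin φ₁ cos φ₂ cos Δλ = -0.004049
θ = atan2(y, x) = -163.9361° → 196.0639° (mod 360°)

196.1°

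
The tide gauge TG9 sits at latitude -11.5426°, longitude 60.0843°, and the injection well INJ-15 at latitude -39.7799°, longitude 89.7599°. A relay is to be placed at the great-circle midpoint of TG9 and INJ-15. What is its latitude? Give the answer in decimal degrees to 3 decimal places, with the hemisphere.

Bx = cos φ₂ cos Δλ = 0.667712,  By = cos φ₂ sin Δλ = 0.380480
φₘ = atan2(sin φ₁ + sin φ₂, √((cos φ₁ + Bx)² + By²)) = -26.41604°
λₘ = λ₁ + atan2(By, cos φ₁ + Bx) = 73.08849°

26.416°S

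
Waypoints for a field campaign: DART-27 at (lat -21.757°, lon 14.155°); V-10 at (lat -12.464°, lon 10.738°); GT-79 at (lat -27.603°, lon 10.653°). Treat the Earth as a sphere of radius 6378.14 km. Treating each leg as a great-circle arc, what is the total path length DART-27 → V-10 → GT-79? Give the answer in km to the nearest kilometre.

DART-27→V-10: c = 0.171890 rad, d = 1096.34 km
V-10→GT-79: c = 0.264229 rad, d = 1685.29 km
Total = 1096.34 + 1685.29 = 2781.63 km

2782 km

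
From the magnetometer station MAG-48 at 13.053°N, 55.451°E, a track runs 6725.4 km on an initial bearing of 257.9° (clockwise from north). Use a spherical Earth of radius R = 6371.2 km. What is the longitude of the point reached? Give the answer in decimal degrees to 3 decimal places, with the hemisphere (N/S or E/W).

3.060°W

δ = d/R = 6725.4/6371.2 = 1.055594 rad
φ₂ = arcsin(sin φ₁ cos δ + cos φ₁ sin δ cos θ)
   = arcsin(0.22585·0.49271 + 0.97416·0.87019·-0.20962) = -3.80813°
λ₂ = λ₁ + atan2(sin θ sin δ cos φ₁, cos δ − sin φ₁ sin φ₂) = -3.06027°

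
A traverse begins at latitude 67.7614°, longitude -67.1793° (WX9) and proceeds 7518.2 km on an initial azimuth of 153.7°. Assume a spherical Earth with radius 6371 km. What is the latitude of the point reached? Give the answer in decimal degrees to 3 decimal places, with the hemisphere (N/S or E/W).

δ = d/R = 7518.2/6371 = 1.180066 rad
φ₂ = arcsin(sin φ₁ cos δ + cos φ₁ sin δ cos θ)
   = arcsin(0.92562·0.38086 + 0.37846·0.92463·-0.89649) = 2.22462°
λ₂ = λ₁ + atan2(sin θ sin δ cos φ₁, cos δ − sin φ₁ sin φ₂) = -42.97532°

2.225°N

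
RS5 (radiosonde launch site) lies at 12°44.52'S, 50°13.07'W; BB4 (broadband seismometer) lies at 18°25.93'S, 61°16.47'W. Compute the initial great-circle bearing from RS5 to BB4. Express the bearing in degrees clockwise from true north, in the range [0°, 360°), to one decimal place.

240.5°

RS5: φ = -12.74200°, λ = -50.21783°
BB4: φ = -18.43217°, λ = -61.27450°
Δλ = -11.0567°
y = sin Δλ · cos φ₂ = -0.181941
x = cos φ₁ sin φ₂ − sin φ₁ cos φ₂ cos Δλ = -0.103033
θ = atan2(y, x) = -119.5228° → 240.4772° (mod 360°)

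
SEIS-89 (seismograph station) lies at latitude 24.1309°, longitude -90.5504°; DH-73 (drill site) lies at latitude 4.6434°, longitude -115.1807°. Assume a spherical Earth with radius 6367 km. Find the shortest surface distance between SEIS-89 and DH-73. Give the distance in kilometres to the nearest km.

Δφ = -19.4875°,  Δλ = -24.6303°
a = sin²(Δφ/2) + cos φ₁ cos φ₂ sin²(Δλ/2) = 0.070023
c = 2·arcsin(√a) = 0.535618 rad = 30.6886°
d = R·c = 6367 × 0.535618 = 3410.3 km

3410 km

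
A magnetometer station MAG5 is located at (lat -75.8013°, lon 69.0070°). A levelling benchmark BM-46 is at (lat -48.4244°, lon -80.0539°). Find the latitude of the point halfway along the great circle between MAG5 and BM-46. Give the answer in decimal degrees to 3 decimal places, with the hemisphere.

74.682°S

Bx = cos φ₂ cos Δλ = -0.569186,  By = cos φ₂ sin Δλ = -0.341178
φₘ = atan2(sin φ₁ + sin φ₂, √((cos φ₁ + Bx)² + By²)) = -74.68210°
λₘ = λ₁ + atan2(By, cos φ₁ + Bx) = -64.50485°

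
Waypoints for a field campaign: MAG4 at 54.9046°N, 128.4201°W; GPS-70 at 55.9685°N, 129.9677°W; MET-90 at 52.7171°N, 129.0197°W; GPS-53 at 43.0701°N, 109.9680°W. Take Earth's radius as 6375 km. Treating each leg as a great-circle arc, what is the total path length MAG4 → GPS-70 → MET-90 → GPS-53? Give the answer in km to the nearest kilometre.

MAG4→GPS-70: c = 0.024074 rad, d = 153.47 km
GPS-70→MET-90: c = 0.057560 rad, d = 366.94 km
MET-90→GPS-53: c = 0.277950 rad, d = 1771.93 km
Total = 153.47 + 366.94 + 1771.93 = 2292.34 km

2292 km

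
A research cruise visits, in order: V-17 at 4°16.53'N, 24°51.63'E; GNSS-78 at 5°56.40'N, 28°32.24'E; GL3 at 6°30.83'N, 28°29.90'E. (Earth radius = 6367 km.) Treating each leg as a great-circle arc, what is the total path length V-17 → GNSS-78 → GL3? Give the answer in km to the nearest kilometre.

511 km

V-17: φ = +4.27550°, λ = +24.86050°
GNSS-78: φ = +5.94000°, λ = +28.53733°
GL3: φ = +6.51383°, λ = +28.49833°
V-17→GNSS-78: c = 0.070208 rad, d = 447.01 km
GNSS-78→GL3: c = 0.010038 rad, d = 63.91 km
Total = 447.01 + 63.91 = 510.93 km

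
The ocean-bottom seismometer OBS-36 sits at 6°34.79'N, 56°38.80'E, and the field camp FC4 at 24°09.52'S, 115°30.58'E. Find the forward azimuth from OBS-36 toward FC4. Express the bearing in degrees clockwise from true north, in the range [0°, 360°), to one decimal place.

OBS-36: φ = +6.57983°, λ = +56.64667°
FC4: φ = -24.15867°, λ = +115.50967°
Δλ = 58.8630°
y = sin Δλ · cos φ₂ = 0.780967
x = cos φ₁ sin φ₂ − sin φ₁ cos φ₂ cos Δλ = -0.460631
θ = atan2(y, x) = 120.5330° → 120.5330° (mod 360°)

120.5°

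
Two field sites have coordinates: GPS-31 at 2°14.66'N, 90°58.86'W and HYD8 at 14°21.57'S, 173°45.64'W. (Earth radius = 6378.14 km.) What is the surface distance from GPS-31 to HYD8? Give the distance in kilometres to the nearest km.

9303 km

GPS-31: φ = +2.24433°, λ = -90.98100°
HYD8: φ = -14.35950°, λ = -173.76067°
Δφ = -16.6038°,  Δλ = -82.7797°
a = sin²(Δφ/2) + cos φ₁ cos φ₂ sin²(Δλ/2) = 0.444023
c = 2·arcsin(√a) = 1.458608 rad = 83.5721°
d = R·c = 6378.14 × 1.458608 = 9303.2 km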